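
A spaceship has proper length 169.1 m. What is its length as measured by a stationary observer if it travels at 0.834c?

Proper length L₀ = 169.1 m
γ = 1/√(1 - 0.834²) = 1.8124
L = L₀/γ = 169.1/1.8124 = 93.30 m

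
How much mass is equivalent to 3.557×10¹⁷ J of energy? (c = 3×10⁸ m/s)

From E = mc², we get m = E/c²
c² = (3×10⁸)² = 9×10¹⁶ m²/s²
m = 3.557×10¹⁷ / 9×10¹⁶ = 3.952 kg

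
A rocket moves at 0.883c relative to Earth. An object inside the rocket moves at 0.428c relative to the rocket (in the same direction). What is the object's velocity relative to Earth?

u = (u' + v)/(1 + u'v/c²)
Numerator: 0.428 + 0.883 = 1.311
Denominator: 1 + 0.377924 = 1.377924
u = 1.311/1.377924 = 0.9514c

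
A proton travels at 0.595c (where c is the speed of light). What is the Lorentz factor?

v/c = 0.595, so (v/c)² = 0.354025
1 - (v/c)² = 0.645975
γ = 1/√(0.645975) = 1.244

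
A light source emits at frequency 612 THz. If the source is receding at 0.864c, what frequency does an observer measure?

β = v/c = 0.864
(1-β)/(1+β) = 0.136/1.864 = 0.07296
Doppler factor = √(0.07296) = 0.2701
f_obs = 612 × 0.2701 = 165.3 THz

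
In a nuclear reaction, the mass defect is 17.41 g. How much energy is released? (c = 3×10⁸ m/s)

Convert mass defect: Δm = 17.41 g = 0.01741 kg
E = Δm·c² = 0.01741 × (3×10⁸)²
= 0.01741 × 9×10¹⁶ = 1.567×10¹⁵ J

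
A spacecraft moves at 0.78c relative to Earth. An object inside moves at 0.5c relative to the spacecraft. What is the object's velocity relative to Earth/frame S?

u = (u' + v)/(1 + u'v/c²)
Numerator: 0.5 + 0.78 = 1.28
Denominator: 1 + 0.39 = 1.39
u = 1.28/1.39 = 0.9209c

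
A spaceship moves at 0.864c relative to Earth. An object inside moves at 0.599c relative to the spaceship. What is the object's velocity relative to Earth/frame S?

u = (u' + v)/(1 + u'v/c²)
Numerator: 0.599 + 0.864 = 1.463
Denominator: 1 + 0.517536 = 1.517536
u = 1.463/1.517536 = 0.9641c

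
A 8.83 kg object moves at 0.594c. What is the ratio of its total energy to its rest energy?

E = γmc², E₀ = mc²
E/E₀ = γ = 1/√(1 - 0.594²) = 1.243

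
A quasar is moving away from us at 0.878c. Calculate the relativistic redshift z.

β = 0.878
(1+β)/(1-β) = 1.878/0.122 = 15.39
√(15.39) = 3.923
z = 3.923 - 1 = 2.923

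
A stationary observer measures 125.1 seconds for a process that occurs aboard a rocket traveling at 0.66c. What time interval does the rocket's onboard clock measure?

Dilated time Δt = 125.1 seconds
γ = 1/√(1 - 0.66²) = 1.3311
Δt₀ = Δt/γ = 125.1/1.3311 = 93.98 seconds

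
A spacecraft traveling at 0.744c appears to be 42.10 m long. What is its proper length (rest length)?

Contracted length L = 42.10 m
γ = 1/√(1 - 0.744²) = 1.4966
L₀ = γL = 1.4966 × 42.10 = 63.01 m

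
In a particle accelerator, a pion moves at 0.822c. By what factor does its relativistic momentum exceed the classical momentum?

p_rel = γmv, p_class = mv
Ratio = γ = 1/√(1 - 0.822²)
= 1/√(0.324316) = 1.756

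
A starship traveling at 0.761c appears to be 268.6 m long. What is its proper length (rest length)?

Contracted length L = 268.6 m
γ = 1/√(1 - 0.761²) = 1.5414
L₀ = γL = 1.5414 × 268.6 = 414.0 m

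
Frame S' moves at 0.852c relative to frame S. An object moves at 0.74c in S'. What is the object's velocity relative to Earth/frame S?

u = (u' + v)/(1 + u'v/c²)
Numerator: 0.74 + 0.852 = 1.592
Denominator: 1 + 0.63048 = 1.63048
u = 1.592/1.63048 = 0.9764c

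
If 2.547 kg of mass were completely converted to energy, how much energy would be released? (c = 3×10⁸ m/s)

Using E = mc²:
c² = (3×10⁸)² = 9×10¹⁶ m²/s²
E = 2.547 × 9×10¹⁶ = 2.292×10¹⁷ J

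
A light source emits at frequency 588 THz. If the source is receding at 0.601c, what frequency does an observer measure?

β = v/c = 0.601
(1-β)/(1+β) = 0.399/1.601 = 0.2492
Doppler factor = √(0.2492) = 0.4992
f_obs = 588 × 0.4992 = 293.5 THz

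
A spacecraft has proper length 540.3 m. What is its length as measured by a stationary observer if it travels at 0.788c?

Proper length L₀ = 540.3 m
γ = 1/√(1 - 0.788²) = 1.62423
L = L₀/γ = 540.3/1.62423 = 332.6 m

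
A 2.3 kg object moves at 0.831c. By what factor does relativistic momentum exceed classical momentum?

p_rel = γmv, p_class = mv
Ratio = γ = 1/√(1 - 0.831²) = 1.798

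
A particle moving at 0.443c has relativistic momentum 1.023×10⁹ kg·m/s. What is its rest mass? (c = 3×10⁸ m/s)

γ = 1/√(1 - 0.443²) = 1.1154
v = 0.443 × 3×10⁸ = 1.329×10⁸ m/s
m = p/(γv) = 1.023×10⁹/(1.1154 × 1.329×10⁸) = 6.901 kg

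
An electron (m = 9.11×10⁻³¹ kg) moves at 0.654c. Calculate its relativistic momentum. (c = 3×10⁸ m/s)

γ = 1/√(1 - 0.654²) = 1.322
v = 0.654 × 3×10⁸ = 1.962×10⁸ m/s
p = γmv = 1.322 × 9.11×10⁻³¹ × 1.962×10⁸ = 2.363×10⁻²² kg·m/s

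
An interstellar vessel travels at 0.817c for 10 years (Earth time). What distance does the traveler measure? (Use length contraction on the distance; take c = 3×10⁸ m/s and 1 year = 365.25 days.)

Earth distance: d = v × t = 0.817c × 10 yr = 7.7348×10¹⁶ m
γ = 1.7342
d' = d/γ = 7.7348×10¹⁶/1.7342 = 4.460×10¹⁶ m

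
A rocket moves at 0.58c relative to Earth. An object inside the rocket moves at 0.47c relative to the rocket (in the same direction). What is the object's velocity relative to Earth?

u = (u' + v)/(1 + u'v/c²)
Numerator: 0.47 + 0.58 = 1.05
Denominator: 1 + 0.2726 = 1.2726
u = 1.05/1.2726 = 0.8251c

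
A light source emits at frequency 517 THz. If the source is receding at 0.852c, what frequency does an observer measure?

β = v/c = 0.852
(1-β)/(1+β) = 0.148/1.852 = 0.07991
Doppler factor = √(0.07991) = 0.2827
f_obs = 517 × 0.2827 = 146.2 THz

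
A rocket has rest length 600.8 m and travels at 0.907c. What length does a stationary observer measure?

Proper length L₀ = 600.8 m
γ = 1/√(1 - 0.907²) = 2.375
L = L₀/γ = 600.8/2.375 = 253.0 m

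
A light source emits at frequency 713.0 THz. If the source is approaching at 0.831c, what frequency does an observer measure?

β = v/c = 0.831
(1+β)/(1-β) = 1.831/0.169 = 10.834
Doppler factor = √(10.834) = 3.292
f_obs = 713.0 × 3.292 = 2347 THz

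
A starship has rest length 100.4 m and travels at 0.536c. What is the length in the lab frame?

Proper length L₀ = 100.4 m
γ = 1/√(1 - 0.536²) = 1.1845
L = L₀/γ = 100.4/1.1845 = 84.76 m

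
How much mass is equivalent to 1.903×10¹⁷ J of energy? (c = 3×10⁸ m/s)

From E = mc², we get m = E/c²
c² = (3×10⁸)² = 9×10¹⁶ m²/s²
m = 1.903×10¹⁷ / 9×10¹⁶ = 2.114 kg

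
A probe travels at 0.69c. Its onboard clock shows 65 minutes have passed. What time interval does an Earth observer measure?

Proper time Δt₀ = 65 minutes
γ = 1/√(1 - 0.69²) = 1.3816
Δt = γΔt₀ = 1.3816 × 65 = 89.80 minutes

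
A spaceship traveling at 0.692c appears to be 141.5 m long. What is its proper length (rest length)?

Contracted length L = 141.5 m
γ = 1/√(1 - 0.692²) = 1.385
L₀ = γL = 1.385 × 141.5 = 196.0 m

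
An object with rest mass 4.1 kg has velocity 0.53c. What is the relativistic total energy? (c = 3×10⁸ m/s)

γ = 1/√(1 - 0.53²) = 1.179
mc² = 4.1 × (3×10⁸)² = 3.690×10¹⁷ J
E = γmc² = 1.179 × 3.690×10¹⁷ = 4.351×10¹⁷ J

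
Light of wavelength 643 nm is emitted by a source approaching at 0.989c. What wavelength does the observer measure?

β = 0.989
Wavelength Doppler factor = √(0.011/1.989) = √(0.0055304) = 0.07437
λ_obs = 643 × 0.07437 = 47.82 nm (blueshift)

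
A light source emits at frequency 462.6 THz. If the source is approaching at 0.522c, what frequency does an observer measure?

β = v/c = 0.522
(1+β)/(1-β) = 1.522/0.478 = 3.184
Doppler factor = √(3.184) = 1.7844
f_obs = 462.6 × 1.7844 = 825.5 THz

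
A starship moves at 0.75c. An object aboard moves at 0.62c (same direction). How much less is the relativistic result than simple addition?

Classical: u' + v = 0.62 + 0.75 = 1.37c
Relativistic: u = (0.62 + 0.75)/(1 + 0.465) = 1.37/1.465 = 0.9352c
Difference: 1.37 - 0.9352 = 0.4348c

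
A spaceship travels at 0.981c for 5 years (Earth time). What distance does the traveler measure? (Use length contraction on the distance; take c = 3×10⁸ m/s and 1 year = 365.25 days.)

Earth distance: d = v × t = 0.981c × 5 yr = 4.6437×10¹⁶ m
γ = 5.1544
d' = d/γ = 4.6437×10¹⁶/5.1544 = 9.009×10¹⁵ m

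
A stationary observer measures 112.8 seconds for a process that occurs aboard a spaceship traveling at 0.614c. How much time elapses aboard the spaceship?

Dilated time Δt = 112.8 seconds
γ = 1/√(1 - 0.614²) = 1.267
Δt₀ = Δt/γ = 112.8/1.267 = 89.03 seconds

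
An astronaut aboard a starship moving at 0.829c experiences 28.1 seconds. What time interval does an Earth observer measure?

Proper time Δt₀ = 28.1 seconds
γ = 1/√(1 - 0.829²) = 1.7881
Δt = γΔt₀ = 1.7881 × 28.1 = 50.25 seconds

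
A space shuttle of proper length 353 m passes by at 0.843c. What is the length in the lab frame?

Proper length L₀ = 353 m
γ = 1/√(1 - 0.843²) = 1.859
L = L₀/γ = 353/1.859 = 189.9 m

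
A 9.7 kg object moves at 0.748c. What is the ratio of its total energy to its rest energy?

E = γmc², E₀ = mc²
E/E₀ = γ = 1/√(1 - 0.748²) = 1.507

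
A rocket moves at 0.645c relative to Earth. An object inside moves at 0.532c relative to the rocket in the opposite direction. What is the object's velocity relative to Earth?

Object's velocity in rocket frame is u' = -0.532c
u = (u' + v)/(1 + u'v/c²) = (v - 0.532)/(1 - 0.532·v/c²)
Numerator: 0.645 - 0.532 = 0.113
Denominator: 1 - 0.34314 = 0.65686
u = 0.113/0.65686 = 0.1720c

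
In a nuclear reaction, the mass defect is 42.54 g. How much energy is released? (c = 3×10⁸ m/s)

Convert mass defect: Δm = 42.54 g = 0.04254 kg
E = Δm·c² = 0.04254 × (3×10⁸)²
= 0.04254 × 9×10¹⁶ = 3.829×10¹⁵ J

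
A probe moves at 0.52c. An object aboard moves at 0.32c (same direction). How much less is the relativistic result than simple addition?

Classical: u' + v = 0.32 + 0.52 = 0.84c
Relativistic: u = (0.32 + 0.52)/(1 + 0.1664) = 0.84/1.1664 = 0.7202c
Difference: 0.84 - 0.7202 = 0.1198c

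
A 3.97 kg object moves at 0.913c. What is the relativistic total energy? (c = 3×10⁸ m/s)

γ = 1/√(1 - 0.913²) = 2.4512
mc² = 3.97 × (3×10⁸)² = 3.573×10¹⁷ J
E = γmc² = 2.4512 × 3.573×10¹⁷ = 8.758×10¹⁷ J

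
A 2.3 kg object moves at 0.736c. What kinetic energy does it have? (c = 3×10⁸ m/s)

γ = 1/√(1 - 0.736²) = 1.47715
γ - 1 = 0.47715
KE = (γ-1)mc² = 0.47715 × 2.3 × (3×10⁸)² = 9.877×10¹⁶ J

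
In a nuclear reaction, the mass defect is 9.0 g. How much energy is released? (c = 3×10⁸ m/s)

Convert mass defect: Δm = 9.0 g = 0.009 kg
E = Δm·c² = 0.009 × (3×10⁸)²
= 0.009 × 9×10¹⁶ = 8.100×10¹⁴ J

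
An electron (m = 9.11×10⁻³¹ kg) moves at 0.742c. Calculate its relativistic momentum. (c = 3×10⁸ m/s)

γ = 1/√(1 - 0.742²) = 1.4916
v = 0.742 × 3×10⁸ = 2.226×10⁸ m/s
p = γmv = 1.4916 × 9.11×10⁻³¹ × 2.226×10⁸ = 3.025×10⁻²² kg·m/s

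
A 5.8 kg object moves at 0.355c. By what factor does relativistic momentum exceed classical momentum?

p_rel = γmv, p_class = mv
Ratio = γ = 1/√(1 - 0.355²) = 1.070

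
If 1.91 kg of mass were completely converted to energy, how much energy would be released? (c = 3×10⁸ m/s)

Using E = mc²:
c² = (3×10⁸)² = 9×10¹⁶ m²/s²
E = 1.91 × 9×10¹⁶ = 1.719×10¹⁷ J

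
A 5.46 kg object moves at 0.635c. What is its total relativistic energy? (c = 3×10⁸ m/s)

γ = 1/√(1 - 0.635²) = 1.2945
mc² = 5.46 × (3×10⁸)² = 4.914×10¹⁷ J
E = γmc² = 1.2945 × 4.914×10¹⁷ = 6.361×10¹⁷ J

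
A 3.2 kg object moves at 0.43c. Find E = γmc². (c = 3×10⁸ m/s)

γ = 1/√(1 - 0.43²) = 1.1076
mc² = 3.2 × (3×10⁸)² = 2.880×10¹⁷ J
E = γmc² = 1.1076 × 2.880×10¹⁷ = 3.190×10¹⁷ J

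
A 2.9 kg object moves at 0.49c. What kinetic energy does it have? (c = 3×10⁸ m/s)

γ = 1/√(1 - 0.49²) = 1.14715
γ - 1 = 0.14715
KE = (γ-1)mc² = 0.14715 × 2.9 × (3×10⁸)² = 3.841×10¹⁶ J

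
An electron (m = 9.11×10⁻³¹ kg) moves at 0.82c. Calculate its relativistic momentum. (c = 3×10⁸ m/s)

γ = 1/√(1 - 0.82²) = 1.747
v = 0.82 × 3×10⁸ = 2.460×10⁸ m/s
p = γmv = 1.747 × 9.11×10⁻³¹ × 2.460×10⁸ = 3.915×10⁻²² kg·m/s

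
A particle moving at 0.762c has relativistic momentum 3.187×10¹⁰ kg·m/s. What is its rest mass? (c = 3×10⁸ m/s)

γ = 1/√(1 - 0.762²) = 1.5442
v = 0.762 × 3×10⁸ = 2.286×10⁸ m/s
m = p/(γv) = 3.187×10¹⁰/(1.5442 × 2.286×10⁸) = 90.28 kg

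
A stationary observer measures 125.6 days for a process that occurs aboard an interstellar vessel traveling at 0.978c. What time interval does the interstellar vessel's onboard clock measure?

Dilated time Δt = 125.6 days
γ = 1/√(1 - 0.978²) = 4.794
Δt₀ = Δt/γ = 125.6/4.794 = 26.20 days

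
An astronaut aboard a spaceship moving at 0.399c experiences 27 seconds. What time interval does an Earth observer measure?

Proper time Δt₀ = 27 seconds
γ = 1/√(1 - 0.399²) = 1.0906
Δt = γΔt₀ = 1.0906 × 27 = 29.45 seconds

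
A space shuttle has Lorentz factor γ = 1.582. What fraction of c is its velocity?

From γ = 1/√(1 - v²/c²):
1/γ² = 1/1.582² = 0.3996
v²/c² = 1 - 0.3996 = 0.6004
v/c = √(0.6004) = 0.7749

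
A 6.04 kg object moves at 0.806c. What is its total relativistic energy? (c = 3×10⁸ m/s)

γ = 1/√(1 - 0.806²) = 1.6894
mc² = 6.04 × (3×10⁸)² = 5.436×10¹⁷ J
E = γmc² = 1.6894 × 5.436×10¹⁷ = 9.184×10¹⁷ J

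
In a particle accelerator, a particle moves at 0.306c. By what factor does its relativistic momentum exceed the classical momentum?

p_rel = γmv, p_class = mv
Ratio = γ = 1/√(1 - 0.306²)
= 1/√(0.906364) = 1.050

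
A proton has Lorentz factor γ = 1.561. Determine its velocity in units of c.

From γ = 1/√(1 - v²/c²):
1/γ² = 1/1.561² = 0.4104
v²/c² = 1 - 0.4104 = 0.5896
v/c = √(0.5896) = 0.7679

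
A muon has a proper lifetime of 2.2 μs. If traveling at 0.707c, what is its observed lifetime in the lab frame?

Proper lifetime τ₀ = 2.2 μs
γ = 1/√(1 - 0.707²) = 1.414
τ = γτ₀ = 1.414 × 2.2 μs = 3.111 μs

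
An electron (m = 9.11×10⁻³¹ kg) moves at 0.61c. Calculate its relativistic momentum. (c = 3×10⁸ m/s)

γ = 1/√(1 - 0.61²) = 1.262
v = 0.61 × 3×10⁸ = 1.830×10⁸ m/s
p = γmv = 1.262 × 9.11×10⁻³¹ × 1.830×10⁸ = 2.104×10⁻²² kg·m/s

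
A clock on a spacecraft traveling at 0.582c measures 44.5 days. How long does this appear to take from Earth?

Proper time Δt₀ = 44.5 days
γ = 1/√(1 - 0.582²) = 1.2297
Δt = γΔt₀ = 1.2297 × 44.5 = 54.72 days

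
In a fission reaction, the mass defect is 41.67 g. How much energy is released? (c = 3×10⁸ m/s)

Convert mass defect: Δm = 41.67 g = 0.04167 kg
E = Δm·c² = 0.04167 × (3×10⁸)²
= 0.04167 × 9×10¹⁶ = 3.750×10¹⁵ J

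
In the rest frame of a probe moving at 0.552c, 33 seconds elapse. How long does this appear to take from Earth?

Proper time Δt₀ = 33 seconds
γ = 1/√(1 - 0.552²) = 1.1993
Δt = γΔt₀ = 1.1993 × 33 = 39.58 seconds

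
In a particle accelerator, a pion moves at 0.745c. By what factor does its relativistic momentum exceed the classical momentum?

p_rel = γmv, p_class = mv
Ratio = γ = 1/√(1 - 0.745²)
= 1/√(0.444975) = 1.499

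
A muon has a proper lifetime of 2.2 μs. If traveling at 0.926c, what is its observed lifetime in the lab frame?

Proper lifetime τ₀ = 2.2 μs
γ = 1/√(1 - 0.926²) = 2.6488
τ = γτ₀ = 2.6488 × 2.2 μs = 5.827 μs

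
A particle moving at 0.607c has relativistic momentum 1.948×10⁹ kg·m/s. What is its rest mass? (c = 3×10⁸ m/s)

γ = 1/√(1 - 0.607²) = 1.2583
v = 0.607 × 3×10⁸ = 1.821×10⁸ m/s
m = p/(γv) = 1.948×10⁹/(1.2583 × 1.821×10⁸) = 8.501 kg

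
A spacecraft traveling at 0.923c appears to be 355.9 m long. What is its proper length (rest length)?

Contracted length L = 355.9 m
γ = 1/√(1 - 0.923²) = 2.5988
L₀ = γL = 2.5988 × 355.9 = 924.9 m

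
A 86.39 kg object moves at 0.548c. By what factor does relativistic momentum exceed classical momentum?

p_rel = γmv, p_class = mv
Ratio = γ = 1/√(1 - 0.548²) = 1.195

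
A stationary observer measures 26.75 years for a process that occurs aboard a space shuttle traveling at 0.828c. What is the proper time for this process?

Dilated time Δt = 26.75 years
γ = 1/√(1 - 0.828²) = 1.783
Δt₀ = Δt/γ = 26.75/1.783 = 15.00 years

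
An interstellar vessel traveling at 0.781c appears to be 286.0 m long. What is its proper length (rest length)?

Contracted length L = 286.0 m
γ = 1/√(1 - 0.781²) = 1.601
L₀ = γL = 1.601 × 286.0 = 457.9 m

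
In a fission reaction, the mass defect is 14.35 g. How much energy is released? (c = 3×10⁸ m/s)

Convert mass defect: Δm = 14.35 g = 0.01435 kg
E = Δm·c² = 0.01435 × (3×10⁸)²
= 0.01435 × 9×10¹⁶ = 1.292×10¹⁵ J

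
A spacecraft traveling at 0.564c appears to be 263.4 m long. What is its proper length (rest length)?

Contracted length L = 263.4 m
γ = 1/√(1 - 0.564²) = 1.211
L₀ = γL = 1.211 × 263.4 = 319.0 m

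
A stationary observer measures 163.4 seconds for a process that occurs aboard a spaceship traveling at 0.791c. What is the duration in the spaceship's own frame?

Dilated time Δt = 163.4 seconds
γ = 1/√(1 - 0.791²) = 1.6345
Δt₀ = Δt/γ = 163.4/1.6345 = 99.97 seconds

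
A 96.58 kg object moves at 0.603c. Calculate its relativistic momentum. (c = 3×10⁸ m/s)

γ = 1/√(1 - 0.603²) = 1.2535
v = 0.603 × 3×10⁸ = 1.809×10⁸ m/s
p = γmv = 1.2535 × 96.58 × 1.809×10⁸ = 2.190×10¹⁰ kg·m/s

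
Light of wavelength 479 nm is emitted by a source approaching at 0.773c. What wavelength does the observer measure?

β = 0.773
Wavelength Doppler factor = √(0.227/1.773) = √(0.1280) = 0.3578
λ_obs = 479 × 0.3578 = 171.4 nm (blueshift)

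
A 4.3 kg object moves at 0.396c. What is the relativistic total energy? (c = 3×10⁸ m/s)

γ = 1/√(1 - 0.396²) = 1.08903
mc² = 4.3 × (3×10⁸)² = 3.870×10¹⁷ J
E = γmc² = 1.08903 × 3.870×10¹⁷ = 4.215×10¹⁷ J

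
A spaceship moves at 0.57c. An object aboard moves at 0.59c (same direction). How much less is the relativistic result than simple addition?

Classical: u' + v = 0.59 + 0.57 = 1.16c
Relativistic: u = (0.59 + 0.57)/(1 + 0.3363) = 1.16/1.3363 = 0.8681c
Difference: 1.16 - 0.8681 = 0.2919c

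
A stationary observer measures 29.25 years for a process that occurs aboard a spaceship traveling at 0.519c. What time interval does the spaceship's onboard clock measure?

Dilated time Δt = 29.25 years
γ = 1/√(1 - 0.519²) = 1.170
Δt₀ = Δt/γ = 29.25/1.170 = 25.00 years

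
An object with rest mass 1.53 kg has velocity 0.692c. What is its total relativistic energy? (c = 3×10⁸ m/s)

γ = 1/√(1 - 0.692²) = 1.385
mc² = 1.53 × (3×10⁸)² = 1.377×10¹⁷ J
E = γmc² = 1.385 × 1.377×10¹⁷ = 1.907×10¹⁷ J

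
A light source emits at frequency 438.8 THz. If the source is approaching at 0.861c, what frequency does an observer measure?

β = v/c = 0.861
(1+β)/(1-β) = 1.861/0.139 = 13.39
Doppler factor = √(13.39) = 3.659
f_obs = 438.8 × 3.659 = 1606 THz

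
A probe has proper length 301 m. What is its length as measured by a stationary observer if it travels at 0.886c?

Proper length L₀ = 301 m
γ = 1/√(1 - 0.886²) = 2.1566
L = L₀/γ = 301/2.1566 = 139.6 m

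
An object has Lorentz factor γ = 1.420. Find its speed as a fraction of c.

From γ = 1/√(1 - v²/c²):
1/γ² = 1/1.420² = 0.4959
v²/c² = 1 - 0.4959 = 0.5041
v/c = √(0.5041) = 0.7100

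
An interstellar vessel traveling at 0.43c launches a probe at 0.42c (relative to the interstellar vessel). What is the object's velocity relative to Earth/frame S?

u = (u' + v)/(1 + u'v/c²)
Numerator: 0.42 + 0.43 = 0.85
Denominator: 1 + 0.1806 = 1.1806
u = 0.85/1.1806 = 0.7200c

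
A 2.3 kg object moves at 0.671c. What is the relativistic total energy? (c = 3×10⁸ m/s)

γ = 1/√(1 - 0.671²) = 1.349
mc² = 2.3 × (3×10⁸)² = 2.070×10¹⁷ J
E = γmc² = 1.349 × 2.070×10¹⁷ = 2.792×10¹⁷ J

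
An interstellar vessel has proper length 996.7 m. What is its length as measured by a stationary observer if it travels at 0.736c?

Proper length L₀ = 996.7 m
γ = 1/√(1 - 0.736²) = 1.47715
L = L₀/γ = 996.7/1.47715 = 674.7 m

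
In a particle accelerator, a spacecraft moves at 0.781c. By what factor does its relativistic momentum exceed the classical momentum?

p_rel = γmv, p_class = mv
Ratio = γ = 1/√(1 - 0.781²)
= 1/√(0.390039) = 1.601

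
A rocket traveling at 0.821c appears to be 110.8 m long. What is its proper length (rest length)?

Contracted length L = 110.8 m
γ = 1/√(1 - 0.821²) = 1.752
L₀ = γL = 1.752 × 110.8 = 194.1 m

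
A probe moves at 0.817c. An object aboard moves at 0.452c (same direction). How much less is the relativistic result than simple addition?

Classical: u' + v = 0.452 + 0.817 = 1.269c
Relativistic: u = (0.452 + 0.817)/(1 + 0.369284) = 1.269/1.369284 = 0.9268c
Difference: 1.269 - 0.9268 = 0.3422c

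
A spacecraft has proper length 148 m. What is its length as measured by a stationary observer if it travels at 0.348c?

Proper length L₀ = 148 m
γ = 1/√(1 - 0.348²) = 1.067
L = L₀/γ = 148/1.067 = 138.7 m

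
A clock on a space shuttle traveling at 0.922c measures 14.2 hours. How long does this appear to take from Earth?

Proper time Δt₀ = 14.2 hours
γ = 1/√(1 - 0.922²) = 2.5827
Δt = γΔt₀ = 2.5827 × 14.2 = 36.67 hours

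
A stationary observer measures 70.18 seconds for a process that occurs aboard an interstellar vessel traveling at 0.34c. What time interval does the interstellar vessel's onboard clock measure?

Dilated time Δt = 70.18 seconds
γ = 1/√(1 - 0.34²) = 1.0633
Δt₀ = Δt/γ = 70.18/1.0633 = 66.00 seconds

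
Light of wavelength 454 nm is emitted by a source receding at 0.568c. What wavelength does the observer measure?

β = 0.568
Wavelength Doppler factor = √(1.568/0.432) = √(3.630) = 1.905
λ_obs = 454 × 1.905 = 864.9 nm (redshift)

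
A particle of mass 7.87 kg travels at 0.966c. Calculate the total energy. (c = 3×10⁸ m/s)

γ = 1/√(1 - 0.966²) = 3.868
mc² = 7.87 × (3×10⁸)² = 7.083×10¹⁷ J
E = γmc² = 3.868 × 7.083×10¹⁷ = 2.740×10¹⁸ J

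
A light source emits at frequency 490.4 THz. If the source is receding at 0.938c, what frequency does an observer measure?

β = v/c = 0.938
(1-β)/(1+β) = 0.062/1.938 = 0.03199
Doppler factor = √(0.03199) = 0.17886
f_obs = 490.4 × 0.17886 = 87.71 THz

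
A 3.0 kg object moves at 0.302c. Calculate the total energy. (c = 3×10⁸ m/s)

γ = 1/√(1 - 0.302²) = 1.049
mc² = 3.0 × (3×10⁸)² = 2.700×10¹⁷ J
E = γmc² = 1.049 × 2.700×10¹⁷ = 2.832×10¹⁷ J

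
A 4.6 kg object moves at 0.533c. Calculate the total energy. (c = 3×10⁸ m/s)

γ = 1/√(1 - 0.533²) = 1.182
mc² = 4.6 × (3×10⁸)² = 4.140×10¹⁷ J
E = γmc² = 1.182 × 4.140×10¹⁷ = 4.893×10¹⁷ J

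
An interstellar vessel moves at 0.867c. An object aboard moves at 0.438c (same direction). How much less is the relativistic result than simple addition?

Classical: u' + v = 0.438 + 0.867 = 1.305c
Relativistic: u = (0.438 + 0.867)/(1 + 0.379746) = 1.305/1.379746 = 0.9458c
Difference: 1.305 - 0.9458 = 0.3592c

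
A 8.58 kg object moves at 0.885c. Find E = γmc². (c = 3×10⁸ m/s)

γ = 1/√(1 - 0.885²) = 2.148
mc² = 8.58 × (3×10⁸)² = 7.722×10¹⁷ J
E = γmc² = 2.148 × 7.722×10¹⁷ = 1.659×10¹⁸ J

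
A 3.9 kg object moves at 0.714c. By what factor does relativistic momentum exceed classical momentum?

p_rel = γmv, p_class = mv
Ratio = γ = 1/√(1 - 0.714²) = 1.428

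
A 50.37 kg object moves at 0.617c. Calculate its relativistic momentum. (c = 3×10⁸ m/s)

γ = 1/√(1 - 0.617²) = 1.271
v = 0.617 × 3×10⁸ = 1.851×10⁸ m/s
p = γmv = 1.271 × 50.37 × 1.851×10⁸ = 1.185×10¹⁰ kg·m/s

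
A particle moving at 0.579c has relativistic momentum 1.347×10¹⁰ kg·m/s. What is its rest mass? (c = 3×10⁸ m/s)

γ = 1/√(1 - 0.579²) = 1.2265
v = 0.579 × 3×10⁸ = 1.737×10⁸ m/s
m = p/(γv) = 1.347×10¹⁰/(1.2265 × 1.737×10⁸) = 63.23 kg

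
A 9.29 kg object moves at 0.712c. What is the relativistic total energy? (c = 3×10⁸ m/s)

γ = 1/√(1 - 0.712²) = 1.424
mc² = 9.29 × (3×10⁸)² = 8.361×10¹⁷ J
E = γmc² = 1.424 × 8.361×10¹⁷ = 1.191×10¹⁸ J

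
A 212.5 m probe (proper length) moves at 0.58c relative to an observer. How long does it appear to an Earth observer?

Proper length L₀ = 212.5 m
γ = 1/√(1 - 0.58²) = 1.2276
L = L₀/γ = 212.5/1.2276 = 173.1 m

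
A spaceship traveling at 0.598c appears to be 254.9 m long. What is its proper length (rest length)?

Contracted length L = 254.9 m
γ = 1/√(1 - 0.598²) = 1.2477
L₀ = γL = 1.2477 × 254.9 = 318.0 m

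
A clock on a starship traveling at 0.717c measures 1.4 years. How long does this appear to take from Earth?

Proper time Δt₀ = 1.4 years
γ = 1/√(1 - 0.717²) = 1.4346
Δt = γΔt₀ = 1.4346 × 1.4 = 2.008 years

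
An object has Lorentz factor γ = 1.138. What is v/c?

From γ = 1/√(1 - v²/c²):
1/γ² = 1/1.138² = 0.7722
v²/c² = 1 - 0.7722 = 0.2278
v/c = √(0.2278) = 0.4773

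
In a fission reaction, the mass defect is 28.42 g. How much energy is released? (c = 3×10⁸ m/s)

Convert mass defect: Δm = 28.42 g = 0.02842 kg
E = Δm·c² = 0.02842 × (3×10⁸)²
= 0.02842 × 9×10¹⁶ = 2.558×10¹⁵ J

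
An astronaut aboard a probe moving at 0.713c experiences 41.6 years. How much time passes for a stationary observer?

Proper time Δt₀ = 41.6 years
γ = 1/√(1 - 0.713²) = 1.4262
Δt = γΔt₀ = 1.4262 × 41.6 = 59.33 years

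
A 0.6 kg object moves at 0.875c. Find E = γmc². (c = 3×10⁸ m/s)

γ = 1/√(1 - 0.875²) = 2.0656
mc² = 0.6 × (3×10⁸)² = 5.400×10¹⁶ J
E = γmc² = 2.0656 × 5.400×10¹⁶ = 1.115×10¹⁷ J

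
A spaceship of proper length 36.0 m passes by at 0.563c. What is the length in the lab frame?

Proper length L₀ = 36.0 m
γ = 1/√(1 - 0.563²) = 1.210
L = L₀/γ = 36.0/1.210 = 29.75 m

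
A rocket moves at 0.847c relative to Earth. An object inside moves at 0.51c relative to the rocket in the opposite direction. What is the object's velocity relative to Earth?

Object's velocity in rocket frame is u' = -0.51c
u = (u' + v)/(1 + u'v/c²) = (v - 0.51)/(1 - 0.51·v/c²)
Numerator: 0.847 - 0.51 = 0.337
Denominator: 1 - 0.43197 = 0.56803
u = 0.337/0.56803 = 0.5933c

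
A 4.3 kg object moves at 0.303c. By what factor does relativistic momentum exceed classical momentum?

p_rel = γmv, p_class = mv
Ratio = γ = 1/√(1 - 0.303²) = 1.049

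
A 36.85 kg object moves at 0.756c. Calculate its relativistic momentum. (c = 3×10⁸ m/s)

γ = 1/√(1 - 0.756²) = 1.528
v = 0.756 × 3×10⁸ = 2.268×10⁸ m/s
p = γmv = 1.528 × 36.85 × 2.268×10⁸ = 1.277×10¹⁰ kg·m/s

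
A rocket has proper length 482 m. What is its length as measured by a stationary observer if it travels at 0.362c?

Proper length L₀ = 482 m
γ = 1/√(1 - 0.362²) = 1.0728
L = L₀/γ = 482/1.0728 = 449.3 m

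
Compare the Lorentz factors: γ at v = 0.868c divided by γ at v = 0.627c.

γ₁ = 1/√(1 - 0.868²) = 2.014
γ₂ = 1/√(1 - 0.627²) = 1.284
γ₁/γ₂ = 2.014/1.284 = 1.569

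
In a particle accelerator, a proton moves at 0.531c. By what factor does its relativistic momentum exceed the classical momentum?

p_rel = γmv, p_class = mv
Ratio = γ = 1/√(1 - 0.531²)
= 1/√(0.718039) = 1.180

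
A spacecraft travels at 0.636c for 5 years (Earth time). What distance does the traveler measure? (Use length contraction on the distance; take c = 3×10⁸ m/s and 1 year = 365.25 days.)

Earth distance: d = v × t = 0.636c × 5 yr = 3.011×10¹⁶ m
γ = 1.296
d' = d/γ = 3.011×10¹⁶/1.296 = 2.323×10¹⁶ m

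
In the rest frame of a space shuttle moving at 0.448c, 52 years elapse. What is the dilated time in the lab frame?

Proper time Δt₀ = 52 years
γ = 1/√(1 - 0.448²) = 1.1185
Δt = γΔt₀ = 1.1185 × 52 = 58.16 years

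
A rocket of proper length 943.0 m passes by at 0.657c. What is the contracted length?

Proper length L₀ = 943.0 m
γ = 1/√(1 - 0.657²) = 1.3265
L = L₀/γ = 943.0/1.3265 = 710.9 m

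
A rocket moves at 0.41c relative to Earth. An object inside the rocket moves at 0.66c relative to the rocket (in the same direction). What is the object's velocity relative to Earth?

u = (u' + v)/(1 + u'v/c²)
Numerator: 0.66 + 0.41 = 1.07
Denominator: 1 + 0.2706 = 1.2706
u = 1.07/1.2706 = 0.8421c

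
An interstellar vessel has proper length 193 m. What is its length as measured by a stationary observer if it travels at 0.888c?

Proper length L₀ = 193 m
γ = 1/√(1 - 0.888²) = 2.1747
L = L₀/γ = 193/2.1747 = 88.75 m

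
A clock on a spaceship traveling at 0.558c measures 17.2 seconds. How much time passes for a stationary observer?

Proper time Δt₀ = 17.2 seconds
γ = 1/√(1 - 0.558²) = 1.205
Δt = γΔt₀ = 1.205 × 17.2 = 20.73 seconds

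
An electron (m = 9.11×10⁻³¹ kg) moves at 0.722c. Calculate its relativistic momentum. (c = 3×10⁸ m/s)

γ = 1/√(1 - 0.722²) = 1.4453
v = 0.722 × 3×10⁸ = 2.166×10⁸ m/s
p = γmv = 1.4453 × 9.11×10⁻³¹ × 2.166×10⁸ = 2.852×10⁻²² kg·m/s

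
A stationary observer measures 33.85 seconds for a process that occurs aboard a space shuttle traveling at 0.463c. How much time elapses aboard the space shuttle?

Dilated time Δt = 33.85 seconds
γ = 1/√(1 - 0.463²) = 1.1282
Δt₀ = Δt/γ = 33.85/1.1282 = 30.00 seconds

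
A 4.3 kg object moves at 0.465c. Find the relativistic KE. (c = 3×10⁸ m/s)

γ = 1/√(1 - 0.465²) = 1.129547
γ - 1 = 0.129547
KE = (γ-1)mc² = 0.129547 × 4.3 × (3×10⁸)² = 5.013×10¹⁶ J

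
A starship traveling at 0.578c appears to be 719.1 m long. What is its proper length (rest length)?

Contracted length L = 719.1 m
γ = 1/√(1 - 0.578²) = 1.2254
L₀ = γL = 1.2254 × 719.1 = 881.2 m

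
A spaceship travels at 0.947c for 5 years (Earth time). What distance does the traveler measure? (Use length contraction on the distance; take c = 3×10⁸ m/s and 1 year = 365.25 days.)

Earth distance: d = v × t = 0.947c × 5 yr = 4.483×10¹⁶ m
γ = 3.113
d' = d/γ = 4.483×10¹⁶/3.113 = 1.440×10¹⁶ m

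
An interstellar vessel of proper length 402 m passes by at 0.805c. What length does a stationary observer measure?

Proper length L₀ = 402 m
γ = 1/√(1 - 0.805²) = 1.6856
L = L₀/γ = 402/1.6856 = 238.5 m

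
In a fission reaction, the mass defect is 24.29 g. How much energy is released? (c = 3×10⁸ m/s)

Convert mass defect: Δm = 24.29 g = 0.02429 kg
E = Δm·c² = 0.02429 × (3×10⁸)²
= 0.02429 × 9×10¹⁶ = 2.186×10¹⁵ J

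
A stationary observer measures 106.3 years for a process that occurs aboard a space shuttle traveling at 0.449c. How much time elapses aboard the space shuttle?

Dilated time Δt = 106.3 years
γ = 1/√(1 - 0.449²) = 1.1192
Δt₀ = Δt/γ = 106.3/1.1192 = 94.98 years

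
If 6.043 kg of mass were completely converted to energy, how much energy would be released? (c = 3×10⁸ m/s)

Using E = mc²:
c² = (3×10⁸)² = 9×10¹⁶ m²/s²
E = 6.043 × 9×10¹⁶ = 5.439×10¹⁷ J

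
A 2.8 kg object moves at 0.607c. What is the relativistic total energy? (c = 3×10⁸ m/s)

γ = 1/√(1 - 0.607²) = 1.2583
mc² = 2.8 × (3×10⁸)² = 2.520×10¹⁷ J
E = γmc² = 1.2583 × 2.520×10¹⁷ = 3.171×10¹⁷ J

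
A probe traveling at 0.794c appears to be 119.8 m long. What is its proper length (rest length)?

Contracted length L = 119.8 m
γ = 1/√(1 - 0.794²) = 1.645
L₀ = γL = 1.645 × 119.8 = 197.1 m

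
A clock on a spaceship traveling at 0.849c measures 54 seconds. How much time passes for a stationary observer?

Proper time Δt₀ = 54 seconds
γ = 1/√(1 - 0.849²) = 1.893
Δt = γΔt₀ = 1.893 × 54 = 102.2 seconds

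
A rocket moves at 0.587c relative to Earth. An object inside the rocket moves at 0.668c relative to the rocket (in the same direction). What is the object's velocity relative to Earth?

u = (u' + v)/(1 + u'v/c²)
Numerator: 0.668 + 0.587 = 1.255
Denominator: 1 + 0.392116 = 1.392116
u = 1.255/1.392116 = 0.9015c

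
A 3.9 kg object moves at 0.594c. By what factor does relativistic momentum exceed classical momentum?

p_rel = γmv, p_class = mv
Ratio = γ = 1/√(1 - 0.594²) = 1.243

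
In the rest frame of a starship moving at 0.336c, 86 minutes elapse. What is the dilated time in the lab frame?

Proper time Δt₀ = 86 minutes
γ = 1/√(1 - 0.336²) = 1.0617
Δt = γΔt₀ = 1.0617 × 86 = 91.31 minutes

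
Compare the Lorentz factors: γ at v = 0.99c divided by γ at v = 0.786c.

γ₁ = 1/√(1 - 0.99²) = 7.08881
γ₂ = 1/√(1 - 0.786²) = 1.61753
γ₁/γ₂ = 7.08881/1.61753 = 4.382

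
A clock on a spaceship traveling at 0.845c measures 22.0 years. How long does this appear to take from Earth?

Proper time Δt₀ = 22.0 years
γ = 1/√(1 - 0.845²) = 1.870
Δt = γΔt₀ = 1.870 × 22.0 = 41.14 years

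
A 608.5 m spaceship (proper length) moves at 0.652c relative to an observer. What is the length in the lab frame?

Proper length L₀ = 608.5 m
γ = 1/√(1 - 0.652²) = 1.3189
L = L₀/γ = 608.5/1.3189 = 461.4 m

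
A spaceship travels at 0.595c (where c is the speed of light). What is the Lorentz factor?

v/c = 0.595, so (v/c)² = 0.354025
1 - (v/c)² = 0.645975
γ = 1/√(0.645975) = 1.244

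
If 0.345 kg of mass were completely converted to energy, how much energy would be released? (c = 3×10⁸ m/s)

Using E = mc²:
c² = (3×10⁸)² = 9×10¹⁶ m²/s²
E = 0.345 × 9×10¹⁶ = 3.105×10¹⁶ J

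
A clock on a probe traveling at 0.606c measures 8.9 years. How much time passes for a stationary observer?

Proper time Δt₀ = 8.9 years
γ = 1/√(1 - 0.606²) = 1.257
Δt = γΔt₀ = 1.257 × 8.9 = 11.19 years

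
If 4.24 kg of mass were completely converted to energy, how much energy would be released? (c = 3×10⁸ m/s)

Using E = mc²:
c² = (3×10⁸)² = 9×10¹⁶ m²/s²
E = 4.24 × 9×10¹⁶ = 3.816×10¹⁷ J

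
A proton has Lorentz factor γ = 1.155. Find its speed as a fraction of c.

From γ = 1/√(1 - v²/c²):
1/γ² = 1/1.155² = 0.7496
v²/c² = 1 - 0.7496 = 0.2504
v/c = √(0.2504) = 0.5004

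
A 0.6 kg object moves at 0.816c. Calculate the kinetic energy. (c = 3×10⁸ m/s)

γ = 1/√(1 - 0.816²) = 1.72995
γ - 1 = 0.72995
KE = (γ-1)mc² = 0.72995 × 0.6 × (3×10⁸)² = 3.942×10¹⁶ J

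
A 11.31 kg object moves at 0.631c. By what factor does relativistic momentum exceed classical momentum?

p_rel = γmv, p_class = mv
Ratio = γ = 1/√(1 - 0.631²) = 1.289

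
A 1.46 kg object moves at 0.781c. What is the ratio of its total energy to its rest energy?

E = γmc², E₀ = mc²
E/E₀ = γ = 1/√(1 - 0.781²) = 1.601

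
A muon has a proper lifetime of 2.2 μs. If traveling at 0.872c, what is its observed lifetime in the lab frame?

Proper lifetime τ₀ = 2.2 μs
γ = 1/√(1 - 0.872²) = 2.0429
τ = γτ₀ = 2.0429 × 2.2 μs = 4.494 μs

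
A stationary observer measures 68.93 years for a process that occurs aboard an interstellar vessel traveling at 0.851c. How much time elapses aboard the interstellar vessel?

Dilated time Δt = 68.93 years
γ = 1/√(1 - 0.851²) = 1.904
Δt₀ = Δt/γ = 68.93/1.904 = 36.20 years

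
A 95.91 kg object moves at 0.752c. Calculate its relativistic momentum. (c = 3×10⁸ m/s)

γ = 1/√(1 - 0.752²) = 1.5171
v = 0.752 × 3×10⁸ = 2.256×10⁸ m/s
p = γmv = 1.5171 × 95.91 × 2.256×10⁸ = 3.283×10¹⁰ kg·m/s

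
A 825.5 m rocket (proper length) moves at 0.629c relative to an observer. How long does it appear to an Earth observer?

Proper length L₀ = 825.5 m
γ = 1/√(1 - 0.629²) = 1.28633
L = L₀/γ = 825.5/1.28633 = 641.7 m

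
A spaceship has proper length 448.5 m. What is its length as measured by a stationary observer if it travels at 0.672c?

Proper length L₀ = 448.5 m
γ = 1/√(1 - 0.672²) = 1.3503
L = L₀/γ = 448.5/1.3503 = 332.1 m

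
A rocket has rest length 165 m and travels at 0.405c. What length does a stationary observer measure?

Proper length L₀ = 165 m
γ = 1/√(1 - 0.405²) = 1.0937
L = L₀/γ = 165/1.0937 = 150.9 m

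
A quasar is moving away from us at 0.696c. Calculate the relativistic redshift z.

β = 0.696
(1+β)/(1-β) = 1.696/0.304 = 5.579
√(5.579) = 2.362
z = 2.362 - 1 = 1.362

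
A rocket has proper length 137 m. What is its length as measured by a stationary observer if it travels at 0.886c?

Proper length L₀ = 137 m
γ = 1/√(1 - 0.886²) = 2.15664
L = L₀/γ = 137/2.15664 = 63.52 m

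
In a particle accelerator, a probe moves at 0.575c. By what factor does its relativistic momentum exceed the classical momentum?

p_rel = γmv, p_class = mv
Ratio = γ = 1/√(1 - 0.575²)
= 1/√(0.669375) = 1.222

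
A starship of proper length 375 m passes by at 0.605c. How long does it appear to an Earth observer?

Proper length L₀ = 375 m
γ = 1/√(1 - 0.605²) = 1.256
L = L₀/γ = 375/1.256 = 298.6 m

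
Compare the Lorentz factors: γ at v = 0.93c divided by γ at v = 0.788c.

γ₁ = 1/√(1 - 0.93²) = 2.721
γ₂ = 1/√(1 - 0.788²) = 1.624
γ₁/γ₂ = 2.721/1.624 = 1.675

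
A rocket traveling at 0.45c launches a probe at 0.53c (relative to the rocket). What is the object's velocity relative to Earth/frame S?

u = (u' + v)/(1 + u'v/c²)
Numerator: 0.53 + 0.45 = 0.98
Denominator: 1 + 0.2385 = 1.2385
u = 0.98/1.2385 = 0.7913c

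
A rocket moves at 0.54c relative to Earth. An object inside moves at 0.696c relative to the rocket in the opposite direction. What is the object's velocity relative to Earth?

Object's velocity in rocket frame is u' = -0.696c
u = (u' + v)/(1 + u'v/c²) = (v - 0.696)/(1 - 0.696·v/c²)
Numerator: 0.54 - 0.696 = -0.156
Denominator: 1 - 0.37584 = 0.62416
u = -0.156/0.62416 = -0.2499c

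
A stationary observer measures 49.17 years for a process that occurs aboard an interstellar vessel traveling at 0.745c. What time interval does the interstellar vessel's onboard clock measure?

Dilated time Δt = 49.17 years
γ = 1/√(1 - 0.745²) = 1.499
Δt₀ = Δt/γ = 49.17/1.499 = 32.80 years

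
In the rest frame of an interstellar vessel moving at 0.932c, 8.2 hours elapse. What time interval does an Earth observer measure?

Proper time Δt₀ = 8.2 hours
γ = 1/√(1 - 0.932²) = 2.759
Δt = γΔt₀ = 2.759 × 8.2 = 22.62 hours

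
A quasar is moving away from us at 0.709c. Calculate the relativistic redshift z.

β = 0.709
(1+β)/(1-β) = 1.709/0.291 = 5.873
√(5.873) = 2.423
z = 2.423 - 1 = 1.423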